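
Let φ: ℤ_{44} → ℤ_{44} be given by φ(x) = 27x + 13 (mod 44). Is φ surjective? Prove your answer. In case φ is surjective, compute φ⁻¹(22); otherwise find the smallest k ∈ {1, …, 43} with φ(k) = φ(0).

15

Since gcd(27, 44) = 1, 27 is invertible modulo 44. Euclid's algorithm: 44 = 1·27 + 17, 27 = 1·17 + 10, 17 = 1·10 + 7, 10 = 1·7 + 3, 7 = 2·3 + 1; back-substituting gives 1 = 31·27 − 19·44, so 27⁻¹ ≡ 31 (mod 44).
For any y ∈ ℤ_{44}, x = 31(y − 13) mod 44 satisfies φ(x) = 27·31(y − 13) + 13 ≡ y (since 27·31 ≡ 1 mod 44). So every y has a preimage.
Therefore φ is surjective.
Since φ is surjective, we compute φ⁻¹(22): solve 27x + 13 ≡ 22 (mod 44), i.e. 27x ≡ 9 (mod 44).
Multiplying by 27⁻¹ = 31 gives x ≡ 31·9 = 279 = 6·44 + 15 ≡ 15 (mod 44).
Check: φ(15) = 27·15 + 13 = 418 = 9·44 + 22 ≡ 22 (mod 44).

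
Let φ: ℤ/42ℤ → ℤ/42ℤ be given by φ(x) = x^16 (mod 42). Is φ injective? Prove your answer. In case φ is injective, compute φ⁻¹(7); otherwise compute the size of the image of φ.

16

φ(4): Repeated squaring mod 42: 4^1 ≡ 4, 4^2 ≡ 4² = 16, 4^4 ≡ 16² = 256 ≡ 4, 4^8 ≡ 4² = 16, 4^16 ≡ 16² = 256 ≡ 4. So 4^16 ≡ 4 (mod 42).
φ(10): Repeated squaring mod 42: 10^1 ≡ 10, 10^2 ≡ 10² = 100 ≡ 16, 10^4 ≡ 16² = 256 ≡ 4, 10^8 ≡ 4² = 16, 10^16 ≡ 16² = 256 ≡ 4. So 10^16 ≡ 4 (mod 42).
So φ(4) = φ(10) = 4 while 4 ≠ 10, hence φ is not injective.
Since φ is not injective, we determine |image(φ)|. Computing x^16 mod 42 for each x (by repeated squaring, reducing mod 42 at every step), the values φ(0), φ(1), …, φ(41) are: 0, 1, 16, 39, 4, 37, 36, 7, 22, 9, 4, 25, 30, 1, 28, 15, 16, 25, 18, 37, 22, 21, 22, 37, 18, 25, 16, 15, 28, 1, 30, 25, 4, 9, 22, 7, 36, 37, 4, 39, 16, 1.
The distinct values are {0, 1, 4, 7, 9, 15, 16, 18, 21, 22, 25, 28, 30, 36, 37, 39}; there are 16 of them.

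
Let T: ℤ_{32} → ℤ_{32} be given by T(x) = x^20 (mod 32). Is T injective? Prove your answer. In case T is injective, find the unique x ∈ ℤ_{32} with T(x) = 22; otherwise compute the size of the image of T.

3

T(0) = 0^20 = 0.
T(2): Repeated squaring mod 32: 2^1 ≡ 2, 2^2 ≡ 2² = 4, 2^4 ≡ 4² = 16, 2^8 ≡ 16² = 256 ≡ 0, 2^16 ≡ 0² = 0. Since 20 = 16 + 4, 2^20 ≡ 0·16: 0·16 = 0. So 2^20 ≡ 0 (mod 32).
So T(0) = T(2) = 0 while 0 ≠ 2, thus T is not injective.
Since T is not injective, we determine |image(T)|. Computing x^20 mod 32 for each x (by repeated squaring, reducing mod 32 at every step), the values T(0), T(1), …, T(31) are: 0, 1, 0, 17, 0, 17, 0, 1, 0, 1, 0, 17, 0, 17, 0, 1, 0, 1, 0, 17, 0, 17, 0, 1, 0, 1, 0, 17, 0, 17, 0, 1.
The distinct values are {0, 1, 17}; there are 3 of them.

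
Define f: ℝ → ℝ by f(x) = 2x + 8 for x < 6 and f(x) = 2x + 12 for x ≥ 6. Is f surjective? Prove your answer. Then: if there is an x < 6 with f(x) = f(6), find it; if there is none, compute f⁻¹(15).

Both pieces are strictly increasing (slopes 2 and 2), so each is injective on its own interval.
The left piece maps (−∞, 6) onto (−∞, 20); the right piece maps [6, ∞) onto [24, ∞).
The union (−∞, 20) ∪ [24, ∞) omits the interval between 20 and 24; in particular 20 has no preimage. So f is not surjective.
Because the two images are disjoint, no x < 6 has f(x) = f(6), so we compute f⁻¹(15): 15 lies in (−∞, 20), so solve 2x + 8 = 15: x = (15 − 8)/2 = 7/2.

7/2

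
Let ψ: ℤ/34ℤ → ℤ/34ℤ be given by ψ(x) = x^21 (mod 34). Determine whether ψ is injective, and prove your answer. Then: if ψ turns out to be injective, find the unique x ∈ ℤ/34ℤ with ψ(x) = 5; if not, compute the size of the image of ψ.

3

Computing x^21 mod 34 for each x (by repeated squaring, reducing mod 34 at every step), the values ψ(0), ψ(1), …, ψ(33) are: 0, 1, 32, 5, 4, 31, 24, 11, 26, 25, 6, 27, 20, 13, 12, 19, 16, 17, 18, 15, 22, 21, 14, 7, 28, 9, 8, 23, 10, 3, 30, 29, 2, 33.
Every element of ℤ/34ℤ appears exactly once in this list, so ψ is a bijection, and in particular injective.
Since ψ is injective, we read off the preimage of 5 from the same table: ψ(3) = 5, so ψ⁻¹(5) = 3.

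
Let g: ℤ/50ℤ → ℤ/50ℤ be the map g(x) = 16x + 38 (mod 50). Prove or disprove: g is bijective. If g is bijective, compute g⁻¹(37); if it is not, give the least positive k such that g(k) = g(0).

25

Recall: injectivity means: for all x_1, x_2 in the domain, g(x_1) = g(x_2) implies x_1 = x_2.
We have gcd(16, 50) = 2 > 1. Taking x_1 = 0 and x_2 = 25: g(0) = 38 and g(25) = 16·25 + 38 = 438 ≡ 38 (mod 50).
So g(0) = g(25) while 0 ≠ 25, therefore g is not injective, hence not bijective.
Since g is not bijective, we find the least positive k with g(k) = g(0): this means 16k ≡ 0 (mod 50), i.e. 50 ∣ 16k. Since gcd(16, 50) = 2, dividing through by 2 this holds exactly when 25 ∣ 8k, and as gcd(8, 25) = 1, exactly when 25 ∣ k.
The smallest positive such k is 25.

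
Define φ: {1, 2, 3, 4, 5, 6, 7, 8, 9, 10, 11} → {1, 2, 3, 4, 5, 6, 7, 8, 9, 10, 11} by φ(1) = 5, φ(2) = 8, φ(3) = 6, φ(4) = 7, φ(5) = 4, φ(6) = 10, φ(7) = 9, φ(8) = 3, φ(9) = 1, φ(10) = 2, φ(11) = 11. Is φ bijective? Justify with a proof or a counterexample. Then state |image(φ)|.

11

The values 5, 8, 6, 7, 4, 10, 9, 3, 1, 2, 11 are a permutation of {1, 2, 3, 4, 5, 6, 7, 8, 9, 10, 11}: each element appears exactly once.
So φ is injective and surjective, hence bijective.
The image of φ is {1, 2, 3, 4, 5, 6, 7, 8, 9, 10, 11}, which has 11 elements.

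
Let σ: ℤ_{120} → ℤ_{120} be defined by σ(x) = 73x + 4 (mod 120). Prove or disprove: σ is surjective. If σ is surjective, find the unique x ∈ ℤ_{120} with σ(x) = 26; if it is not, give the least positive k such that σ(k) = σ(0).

94

Since gcd(73, 120) = 1, 73 is invertible modulo 120. Euclid's algorithm: 120 = 1·73 + 47, 73 = 1·47 + 26, 47 = 1·26 + 21, 26 = 1·21 + 5, 21 = 4·5 + 1; back-substituting gives 1 = 97·73 − 59·120, so 73⁻¹ ≡ 97 (mod 120).
For any y ∈ ℤ_{120}, x = 97(y − 4) mod 120 satisfies σ(x) = 73·97(y − 4) + 4 ≡ y (since 73·97 ≡ 1 mod 120). So every y has a preimage.
Thus σ is surjective.
Since σ is surjective, we find σ⁻¹(26): we need 73x ≡ 26 − 4 ≡ 22 (mod 120). Using 73⁻¹ = 97: x ≡ 97·22 = 2134 = 17·120 + 94, so x = 94.
Check: σ(94) = 73·94 + 4 = 6866 = 57·120 + 26 ≡ 26 (mod 120).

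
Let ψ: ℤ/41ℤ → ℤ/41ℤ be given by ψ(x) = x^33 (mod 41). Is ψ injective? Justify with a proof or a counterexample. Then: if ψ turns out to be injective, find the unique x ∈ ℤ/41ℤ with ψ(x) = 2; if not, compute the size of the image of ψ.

36

Since 41 is prime, the nonzero elements of ℤ/41ℤ form a cyclic group of order 40.
As gcd(33, 40) = 1, raising to the 33rd power is a bijection on this group: if a^33 ≡ b^33 then (ab^{−1})^33 = 1, and the only element of order dividing gcd(33, 40) = 1 is 1, so a = b.
With ψ(0) = 0 this makes ψ injective on all of ℤ/41ℤ, hence bijective (finite equal-size domain and codomain). In particular ψ is injective.
Since ψ is injective, we find the preimage of 2. The inverse of x ↦ x^33 on (ℤ/41ℤ)^× is x ↦ x^17, because 33·17 = 561 = 14·40 + 1 ≡ 1 (mod 40) and x^{40} = 1 for x ≠ 0 (Fermat). So ψ⁻¹(2) = 2^17 mod 41.
Repeated squaring mod 41: 2^1 ≡ 2, 2^2 ≡ 2² = 4, 2^4 ≡ 4² = 16, 2^8 ≡ 16² = 256 ≡ 10, 2^16 ≡ 10² = 100 ≡ 18. Since 17 = 16 + 1, 2^17 ≡ 18·2: 18·2 = 36. So 2^17 ≡ 36 (mod 41).
Hence ψ⁻¹(2) = 36.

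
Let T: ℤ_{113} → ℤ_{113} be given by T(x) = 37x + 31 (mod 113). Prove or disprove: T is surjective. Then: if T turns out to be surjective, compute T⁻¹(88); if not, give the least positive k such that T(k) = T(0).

Since gcd(37, 113) = 1, 37 is invertible modulo 113. Euclid's algorithm: 113 = 3·37 + 2, 37 = 18·2 + 1; back-substituting gives 1 = 55·37 − 18·113, so 37⁻¹ ≡ 55 (mod 113).
For any y ∈ ℤ_{113}, x = 55(y − 31) mod 113 satisfies T(x) = 37·55(y − 31) + 31 ≡ y (since 37·55 ≡ 1 mod 113). So every y has a preimage.
Therefore T is surjective.
Since T is surjective, we find T⁻¹(88): we need 37x ≡ 88 − 31 ≡ 57 (mod 113). Using 37⁻¹ = 55: x ≡ 55·57 = 3135 = 27·113 + 84, so x = 84.
Check: T(84) = 37·84 + 31 = 3139 = 27·113 + 88 ≡ 88 (mod 113).

84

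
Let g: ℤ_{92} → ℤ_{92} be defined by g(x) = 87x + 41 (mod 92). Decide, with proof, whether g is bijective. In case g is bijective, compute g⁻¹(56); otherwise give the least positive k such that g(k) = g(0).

89

Recall that injectivity means: for all a, b in the domain, g(a) = g(b) implies a = b.
Suppose g(a) = g(b) in ℤ_{92}. Then 87a + 41 ≡ 87b + 41 (mod 92), hence 87(a − b) ≡ 0 (mod 92).
Since gcd(87, 92) = 1, 87 is invertible modulo 92, therefore a − b ≡ 0 (mod 92), i.e. a = b.
We now compute 87⁻¹ mod 92 explicitly. Euclid's algorithm: 92 = 1·87 + 5, 87 = 17·5 + 2, 5 = 2·2 + 1; back-substituting gives 1 = 55·87 − 52·92, so 87⁻¹ ≡ 55 (mod 92).
Then y ↦ 55(y − 41) is a two-sided inverse to g, so every y ∈ ℤ_{92} has a preimage.
Hence g is bijective.
Since g is bijective, we compute g⁻¹(56): solve 87x + 41 ≡ 56 (mod 92), i.e. 87x ≡ 15 (mod 92).
Multiplying by 87⁻¹ = 55 gives x ≡ 55·15 = 825 = 8·92 + 89 ≡ 89 (mod 92).
Check: g(89) = 87·89 + 41 = 7784 = 84·92 + 56 ≡ 56 (mod 92).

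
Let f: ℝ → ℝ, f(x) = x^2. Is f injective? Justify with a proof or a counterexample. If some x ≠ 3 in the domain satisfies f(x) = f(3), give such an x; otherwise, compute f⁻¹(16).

f(3) = 9 = (−3)^2 = f(−3) (since 2 is even), with 3 ≠ −3. So f is not injective.
For the follow-up, such an x exists: taking x = −3 ∈ ℝ gives f(−3) = 9 = f(3) with −3 ≠ 3.

-3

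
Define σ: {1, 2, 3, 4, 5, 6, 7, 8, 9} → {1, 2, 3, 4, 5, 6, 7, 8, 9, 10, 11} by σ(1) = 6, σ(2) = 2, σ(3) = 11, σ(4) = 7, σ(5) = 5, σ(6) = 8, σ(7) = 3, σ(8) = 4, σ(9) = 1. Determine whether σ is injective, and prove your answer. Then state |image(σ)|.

9

The values σ(1), …, σ(9) are 6, 2, 11, 7, 5, 8, 3, 4, 1 — all distinct.
So σ(s) = σ(t) only when s = t, and σ is injective.
The image of σ is {1, 2, 3, 4, 5, 6, 7, 8, 11}, which has 9 elements.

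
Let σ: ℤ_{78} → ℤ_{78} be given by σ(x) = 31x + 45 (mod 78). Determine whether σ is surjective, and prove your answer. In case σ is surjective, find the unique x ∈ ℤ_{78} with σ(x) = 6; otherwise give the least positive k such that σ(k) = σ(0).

Since gcd(31, 78) = 1, 31 is invertible modulo 78. Euclid's algorithm: 78 = 2·31 + 16, 31 = 1·16 + 15, 16 = 1·15 + 1; back-substituting gives 1 = 73·31 − 29·78, so 31⁻¹ ≡ 73 (mod 78).
For any y ∈ ℤ_{78}, x = 73(y − 45) mod 78 satisfies σ(x) = 31·73(y − 45) + 45 ≡ y (since 31·73 ≡ 1 mod 78). So every y has a preimage.
Thus σ is surjective.
Since σ is surjective, we compute σ⁻¹(6): solve 31x + 45 ≡ 6 (mod 78), i.e. 31x ≡ 39 (mod 78).
Multiplying by 31⁻¹ = 73 gives x ≡ 73·39 = 2847 = 36·78 + 39 ≡ 39 (mod 78).
Check: σ(39) = 31·39 + 45 = 1254 = 16·78 + 6 ≡ 6 (mod 78).

39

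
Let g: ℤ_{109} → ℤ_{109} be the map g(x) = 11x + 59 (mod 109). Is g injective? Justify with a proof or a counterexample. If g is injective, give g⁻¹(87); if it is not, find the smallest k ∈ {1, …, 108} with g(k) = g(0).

62

Suppose g(x_1) = g(x_2) in ℤ_{109}. Then 11x_1 + 59 ≡ 11x_2 + 59 (mod 109), hence 11(x_1 − x_2) ≡ 0 (mod 109).
Since gcd(11, 109) = 1, 11 is invertible modulo 109, thus x_1 − x_2 ≡ 0 (mod 109), i.e. x_1 = x_2.
Thus g is injective.
We now compute 11⁻¹ mod 109 explicitly. Euclid's algorithm: 109 = 9·11 + 10, 11 = 1·10 + 1; back-substituting gives 1 = 10·11 − 1·109, so 11⁻¹ ≡ 10 (mod 109).
Since g is injective, we find g⁻¹(87): we need 11x ≡ 87 − 59 ≡ 28 (mod 109). Using 11⁻¹ = 10: x ≡ 10·28 = 280 = 2·109 + 62, so x = 62.
Check: g(62) = 11·62 + 59 = 741 = 6·109 + 87 ≡ 87 (mod 109).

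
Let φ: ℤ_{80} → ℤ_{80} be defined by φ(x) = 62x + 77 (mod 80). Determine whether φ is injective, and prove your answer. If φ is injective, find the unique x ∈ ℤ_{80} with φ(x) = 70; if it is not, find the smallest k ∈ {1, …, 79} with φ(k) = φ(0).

40

By definition, φ is injective if φ(a) = φ(b) implies a = b.
We have gcd(62, 80) = 2 > 1. Taking a = 0 and b = 40: φ(0) = 77 and φ(40) = 62·40 + 77 = 2557 ≡ 77 (mod 80).
So φ(0) = φ(40) while 0 ≠ 40, hence φ is not injective.
Since φ is not injective, we find the least positive k with φ(k) = φ(0): this means 62k ≡ 0 (mod 80), i.e. 80 ∣ 62k. Since gcd(62, 80) = 2, dividing through by 2 this holds exactly when 40 ∣ 31k, and as gcd(31, 40) = 1, exactly when 40 ∣ k.
The smallest positive such k is 40.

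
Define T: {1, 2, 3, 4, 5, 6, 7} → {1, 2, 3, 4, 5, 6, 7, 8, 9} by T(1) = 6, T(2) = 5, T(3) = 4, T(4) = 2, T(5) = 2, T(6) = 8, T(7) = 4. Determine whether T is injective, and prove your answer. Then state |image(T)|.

T(4) = 2 = T(5) with 4 ≠ 5, so T is not injective.
The image of T is {2, 4, 5, 6, 8}, which has 5 elements.

5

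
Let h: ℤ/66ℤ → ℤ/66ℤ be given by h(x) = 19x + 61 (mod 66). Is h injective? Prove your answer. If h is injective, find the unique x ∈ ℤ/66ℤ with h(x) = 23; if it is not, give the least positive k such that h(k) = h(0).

64

Recall that h is injective if h(u) = h(v) implies u = v.
If h(u) = h(v), then 19u ≡ 19v (mod 66). Because gcd(19, 66) = 1, we may cancel 19 to get u ≡ v (mod 66).
So h is injective.
We now compute 19⁻¹ mod 66 explicitly. Euclid's algorithm: 66 = 3·19 + 9, 19 = 2·9 + 1; back-substituting gives 1 = 7·19 − 2·66, so 19⁻¹ ≡ 7 (mod 66).
Since h is injective, we find h⁻¹(23): we need 19x ≡ 23 − 61 ≡ 28 (mod 66). Using 19⁻¹ = 7: x ≡ 7·28 = 196 = 2·66 + 64, so x = 64.
Check: h(64) = 19·64 + 61 = 1277 = 19·66 + 23 ≡ 23 (mod 66).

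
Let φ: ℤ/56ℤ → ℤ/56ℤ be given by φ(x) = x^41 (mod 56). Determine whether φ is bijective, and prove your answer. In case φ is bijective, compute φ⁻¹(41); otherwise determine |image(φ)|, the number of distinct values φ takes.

35

φ(0) = 0^41 = 0.
φ(14): Repeated squaring mod 56: 14^1 ≡ 14, 14^2 ≡ 14² = 196 ≡ 28, 14^4 ≡ 28² = 784 ≡ 0, 14^8 ≡ 0² = 0, 14^16 ≡ 0² = 0, 14^32 ≡ 0² = 0. Since 41 = 32 + 8 + 1, 14^41 ≡ 0·0·14: 0·0 = 0, then 0·14 = 0. So 14^41 ≡ 0 (mod 56).
So φ(0) = φ(14) = 0 while 0 ≠ 14, thus φ is not injective, hence not bijective.
Since φ is not bijective, we determine |image(φ)|. Computing x^41 mod 56 for each x (by repeated squaring, reducing mod 56 at every step), the values φ(0), φ(1), …, φ(55) are: 0, 1, 32, 19, 16, 45, 48, 7, 8, 25, 40, 51, 24, 13, 0, 15, 32, 33, 16, 3, 48, 21, 8, 39, 40, 9, 24, 27, 0, 29, 32, 47, 16, 17, 48, 35, 8, 53, 40, 23, 24, 41, 0, 43, 32, 5, 16, 31, 48, 49, 8, 11, 40, 37, 24, 55.
The distinct values are {0, 1, 3, 5, 7, 8, 9, 11, 13, 15, 16, 17, 19, 21, 23, 24, 25, 27, 29, 31, 32, 33, 35, 37, 39, 40, 41, 43, 45, 47, 48, 49, 51, 53, 55}; there are 35 of them.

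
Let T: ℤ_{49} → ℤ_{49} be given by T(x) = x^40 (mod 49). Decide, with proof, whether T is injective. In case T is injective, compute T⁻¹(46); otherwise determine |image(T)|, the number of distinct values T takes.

T(0) = 0^40 = 0.
T(7): Repeated squaring mod 49: 7^1 ≡ 7, 7^2 ≡ 7² = 49 ≡ 0, 7^4 ≡ 0² = 0, 7^8 ≡ 0² = 0, 7^16 ≡ 0² = 0, 7^32 ≡ 0² = 0. Since 40 = 32 + 8, 7^40 ≡ 0·0: 0·0 = 0. So 7^40 ≡ 0 (mod 49).
So T(0) = T(7) = 0 while 0 ≠ 7, therefore T is not injective.
Since T is not injective, we determine |image(T)|. Computing x^40 mod 49 for each x (by repeated squaring, reducing mod 49 at every step), the values T(0), T(1), …, T(48) are: 0, 1, 37, 11, 46, 2, 15, 0, 36, 23, 25, 32, 16, 29, 0, 22, 9, 39, 18, 30, 43, 0, 8, 44, 4, 4, 44, 8, 0, 43, 30, 18, 39, 9, 22, 0, 29, 16, 32, 25, 23, 36, 0, 15, 2, 46, 11, 37, 1.
The distinct values are {0, 1, 2, 4, 8, 9, 11, 15, 16, 18, 22, 23, 25, 29, 30, 32, 36, 37, 39, 43, 44, 46}; there are 22 of them.

22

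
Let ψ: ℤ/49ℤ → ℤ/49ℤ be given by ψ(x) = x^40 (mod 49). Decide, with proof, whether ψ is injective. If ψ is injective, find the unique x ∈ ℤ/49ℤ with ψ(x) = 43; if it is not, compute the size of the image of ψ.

22

ψ(0) = 0^40 = 0.
ψ(7): Repeated squaring mod 49: 7^1 ≡ 7, 7^2 ≡ 7² = 49 ≡ 0, 7^4 ≡ 0² = 0, 7^8 ≡ 0² = 0, 7^16 ≡ 0² = 0, 7^32 ≡ 0² = 0. Since 40 = 32 + 8, 7^40 ≡ 0·0: 0·0 = 0. So 7^40 ≡ 0 (mod 49).
So ψ(0) = ψ(7) = 0 while 0 ≠ 7, hence ψ is not injective.
Since ψ is not injective, we determine |image(ψ)|. Computing x^40 mod 49 for each x (by repeated squaring, reducing mod 49 at every step), the values ψ(0), ψ(1), …, ψ(48) are: 0, 1, 37, 11, 46, 2, 15, 0, 36, 23, 25, 32, 16, 29, 0, 22, 9, 39, 18, 30, 43, 0, 8, 44, 4, 4, 44, 8, 0, 43, 30, 18, 39, 9, 22, 0, 29, 16, 32, 25, 23, 36, 0, 15, 2, 46, 11, 37, 1.
The distinct values are {0, 1, 2, 4, 8, 9, 11, 15, 16, 18, 22, 23, 25, 29, 30, 32, 36, 37, 39, 43, 44, 46}; there are 22 of them.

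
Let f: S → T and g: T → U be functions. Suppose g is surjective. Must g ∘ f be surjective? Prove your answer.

not surjective

No. Take S = {0}, T = U = {0, 1, 2, 3, 4}, f(0) = 0, and g = identity (surjective).
Then (g ∘ f)(0) = 0, and 4 ∈ U has no preimage under g ∘ f, so g ∘ f is not surjective.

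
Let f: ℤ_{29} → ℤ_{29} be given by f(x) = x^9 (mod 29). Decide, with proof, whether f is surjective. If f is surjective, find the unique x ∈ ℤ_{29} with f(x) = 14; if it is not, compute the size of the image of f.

21

Since 29 is prime, the nonzero elements of ℤ_{29} form a cyclic group of order 28.
As gcd(9, 28) = 1, raising to the 9th power is a bijection on this group: if a^9 ≡ b^9 then (ab^{−1})^9 = 1, and the only element of order dividing gcd(9, 28) = 1 is 1, so a = b.
With f(0) = 0 this makes f injective on all of ℤ_{29}, hence bijective (finite equal-size domain and codomain). In particular f is surjective.
Since f is surjective, we find the preimage of 14. The inverse of x ↦ x^9 on (ℤ_{29})^× is x ↦ x^25, because 9·25 = 225 = 8·28 + 1 ≡ 1 (mod 28) and x^{28} = 1 for x ≠ 0 (Fermat). So f⁻¹(14) = 14^25 mod 29.
Repeated squaring mod 29: 14^1 ≡ 14, 14^2 ≡ 14² = 196 ≡ 22, 14^4 ≡ 22² = 484 ≡ 20, 14^8 ≡ 20² = 400 ≡ 23, 14^16 ≡ 23² = 529 ≡ 7. Since 25 = 16 + 8 + 1, 14^25 ≡ 7·23·14: 7·23 = 161 ≡ 16, then 16·14 = 224 ≡ 21. So 14^25 ≡ 21 (mod 29).
Hence f⁻¹(14) = 21.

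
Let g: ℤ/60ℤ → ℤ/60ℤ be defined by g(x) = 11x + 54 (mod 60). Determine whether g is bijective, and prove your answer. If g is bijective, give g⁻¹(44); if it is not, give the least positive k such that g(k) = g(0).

10

If g(s) = g(t), then 11s ≡ 11t (mod 60). Because gcd(11, 60) = 1, we may cancel 11 to get s ≡ t (mod 60).
We now compute 11⁻¹ mod 60 explicitly. Euclid's algorithm: 60 = 5·11 + 5, 11 = 2·5 + 1; back-substituting gives 1 = 11·11 − 2·60, so 11⁻¹ ≡ 11 (mod 60).
For any y ∈ ℤ/60ℤ, x = 11(y − 54) mod 60 satisfies g(x) = 11·11(y − 54) + 54 ≡ y (since 11·11 ≡ 1 mod 60). So every y has a preimage.
Hence g is bijective.
Since g is bijective, we compute g⁻¹(44): solve 11x + 54 ≡ 44 (mod 60), i.e. 11x ≡ 50 (mod 60).
Multiplying by 11⁻¹ = 11 gives x ≡ 11·50 = 550 = 9·60 + 10 ≡ 10 (mod 60).
Check: g(10) = 11·10 + 54 = 164 = 2·60 + 44 ≡ 44 (mod 60).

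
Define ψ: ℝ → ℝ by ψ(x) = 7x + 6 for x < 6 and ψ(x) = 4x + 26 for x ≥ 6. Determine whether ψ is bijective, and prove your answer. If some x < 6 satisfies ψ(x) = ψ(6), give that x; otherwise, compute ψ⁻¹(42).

36/7

Both pieces are strictly increasing (slopes 7 and 4), so each is injective on its own interval.
The left piece maps (−∞, 6) onto (−∞, 48); the right piece maps [6, ∞) onto [50, ∞).
The images leave a gap (48 has no preimage), so ψ is not surjective, hence not bijective.
Because the two images are disjoint, no x < 6 has ψ(x) = ψ(6), so we compute ψ⁻¹(42): 42 lies in (−∞, 48), so solve 7x + 6 = 42: x = (42 − 6)/7 = 36/7.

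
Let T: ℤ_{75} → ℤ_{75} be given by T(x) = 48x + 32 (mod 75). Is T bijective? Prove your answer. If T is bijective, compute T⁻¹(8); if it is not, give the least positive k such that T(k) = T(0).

We have gcd(48, 75) = 3 > 1. Taking s = 0 and t = 25: T(0) = 32 and T(25) = 48·25 + 32 = 1232 ≡ 32 (mod 75).
So T(0) = T(25) while 0 ≠ 25, hence T is not injective, hence not bijective.
Since T is not bijective, we find the least positive k with T(k) = T(0): this means 48k ≡ 0 (mod 75), i.e. 75 ∣ 48k. Since gcd(48, 75) = 3, dividing through by 3 this holds exactly when 25 ∣ 16k, and as gcd(16, 25) = 1, exactly when 25 ∣ k.
The smallest positive such k is 25.

25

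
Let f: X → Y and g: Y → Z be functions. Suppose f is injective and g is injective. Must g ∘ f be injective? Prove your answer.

injective

Suppose (g ∘ f)(u) = (g ∘ f)(v), i.e. g(f(u)) = g(f(v)).
Since g is injective, f(u) = f(v). Since f is injective, u = v. Thus g ∘ f is injective.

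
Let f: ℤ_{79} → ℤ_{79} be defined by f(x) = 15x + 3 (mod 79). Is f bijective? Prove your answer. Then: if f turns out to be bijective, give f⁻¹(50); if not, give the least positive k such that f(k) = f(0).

Recall: f is injective if f(u) = f(v) implies u = v.
If f(u) = f(v), then 15u ≡ 15v (mod 79). Because gcd(15, 79) = 1, we may cancel 15 to get u ≡ v (mod 79).
We now compute 15⁻¹ mod 79 explicitly. Euclid's algorithm: 79 = 5·15 + 4, 15 = 3·4 + 3, 4 = 1·3 + 1; back-substituting gives 1 = 58·15 − 11·79, so 15⁻¹ ≡ 58 (mod 79).
For any y ∈ ℤ_{79}, x = 58(y − 3) mod 79 satisfies f(x) = 15·58(y − 3) + 3 ≡ y (since 15·58 ≡ 1 mod 79). So every y has a preimage.
Hence f is bijective.
Since f is bijective, we find f⁻¹(50): we need 15x ≡ 50 − 3 ≡ 47 (mod 79). Using 15⁻¹ = 58: x ≡ 58·47 = 2726 = 34·79 + 40, so x = 40.
Check: f(40) = 15·40 + 3 = 603 = 7·79 + 50 ≡ 50 (mod 79).

40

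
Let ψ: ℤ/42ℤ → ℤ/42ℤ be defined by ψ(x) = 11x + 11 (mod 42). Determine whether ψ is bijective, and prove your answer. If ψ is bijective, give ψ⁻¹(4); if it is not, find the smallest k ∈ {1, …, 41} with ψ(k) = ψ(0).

7

Suppose ψ(s) = ψ(t) in ℤ/42ℤ. Then 11s + 11 ≡ 11t + 11 (mod 42), thus 11(s − t) ≡ 0 (mod 42).
Since gcd(11, 42) = 1, 11 is invertible modulo 42, thus s − t ≡ 0 (mod 42), i.e. s = t.
We now compute 11⁻¹ mod 42 explicitly. Euclid's algorithm: 42 = 3·11 + 9, 11 = 1·9 + 2, 9 = 4·2 + 1; back-substituting gives 1 = 23·11 − 6·42, so 11⁻¹ ≡ 23 (mod 42).
For any y ∈ ℤ/42ℤ, x = 23(y − 11) mod 42 satisfies ψ(x) = 11·23(y − 11) + 11 ≡ y (since 11·23 ≡ 1 mod 42). So every y has a preimage.
Thus ψ is bijective.
Since ψ is bijective, we compute ψ⁻¹(4): solve 11x + 11 ≡ 4 (mod 42), i.e. 11x ≡ 35 (mod 42).
Multiplying by 11⁻¹ = 23 gives x ≡ 23·35 = 805 = 19·42 + 7 ≡ 7 (mod 42).
Check: ψ(7) = 11·7 + 11 = 88 = 2·42 + 4 ≡ 4 (mod 42).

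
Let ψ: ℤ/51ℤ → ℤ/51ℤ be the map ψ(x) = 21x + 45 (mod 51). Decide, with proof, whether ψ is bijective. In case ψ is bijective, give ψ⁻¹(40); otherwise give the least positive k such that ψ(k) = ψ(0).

17

We have gcd(21, 51) = 3 > 1. Taking u = 0 and v = 17: ψ(0) = 45 and ψ(17) = 21·17 + 45 = 402 ≡ 45 (mod 51).
So ψ(0) = ψ(17) while 0 ≠ 17, therefore ψ is not injective, hence not bijective.
Since ψ is not bijective, we find the least positive k with ψ(k) = ψ(0): this means 21k ≡ 0 (mod 51), i.e. 51 ∣ 21k. Since gcd(21, 51) = 3, dividing through by 3 this holds exactly when 17 ∣ 7k, and as gcd(7, 17) = 1, exactly when 17 ∣ k.
The smallest positive such k is 17.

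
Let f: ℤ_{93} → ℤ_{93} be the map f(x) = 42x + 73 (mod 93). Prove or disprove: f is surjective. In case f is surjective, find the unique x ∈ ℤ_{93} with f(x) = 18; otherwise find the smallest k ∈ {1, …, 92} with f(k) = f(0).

Since gcd(42, 93) = 3, we have 42x ≡ 0 (mod 3) for all x, so f(x) ≡ 1 (mod 3).
But 0 ≢ 1 (mod 3), so 0 ∈ ℤ_{93} has no preimage. So f is not surjective.
Since f is not surjective, we find the least positive k with f(k) = f(0): this means 42k ≡ 0 (mod 93), i.e. 93 ∣ 42k. Since gcd(42, 93) = 3, dividing through by 3 this holds exactly when 31 ∣ 14k, and as gcd(14, 31) = 1, exactly when 31 ∣ k.
The smallest positive such k is 31.

31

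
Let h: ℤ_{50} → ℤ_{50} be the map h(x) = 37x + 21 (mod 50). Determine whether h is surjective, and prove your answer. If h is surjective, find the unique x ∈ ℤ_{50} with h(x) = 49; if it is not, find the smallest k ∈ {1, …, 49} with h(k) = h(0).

44

By definition, h is surjective if every y in the codomain equals h(x) for some x in the domain.
Since gcd(37, 50) = 1, 37 is invertible modulo 50. Euclid's algorithm: 50 = 1·37 + 13, 37 = 2·13 + 11, 13 = 1·11 + 2, 11 = 5·2 + 1; back-substituting gives 1 = 23·37 − 17·50, so 37⁻¹ ≡ 23 (mod 50).
For any y ∈ ℤ_{50}, x = 23(y − 21) mod 50 satisfies h(x) = 37·23(y − 21) + 21 ≡ y (since 37·23 ≡ 1 mod 50). So every y has a preimage.
Hence h is surjective.
Since h is surjective, we compute h⁻¹(49): solve 37x + 21 ≡ 49 (mod 50), i.e. 37x ≡ 28 (mod 50).
Multiplying by 37⁻¹ = 23 gives x ≡ 23·28 = 644 = 12·50 + 44 ≡ 44 (mod 50).
Check: h(44) = 37·44 + 21 = 1649 = 32·50 + 49 ≡ 49 (mod 50).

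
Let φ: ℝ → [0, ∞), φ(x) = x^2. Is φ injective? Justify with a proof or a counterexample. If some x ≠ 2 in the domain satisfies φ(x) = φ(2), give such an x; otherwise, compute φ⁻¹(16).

-2

φ(2) = 4 = (−2)^2 = φ(−2) (since 2 is even), with 2 ≠ −2. So φ is not injective.
For the follow-up, such an x exists: taking x = −2 ∈ ℝ gives φ(−2) = 4 = φ(2) with −2 ≠ 2.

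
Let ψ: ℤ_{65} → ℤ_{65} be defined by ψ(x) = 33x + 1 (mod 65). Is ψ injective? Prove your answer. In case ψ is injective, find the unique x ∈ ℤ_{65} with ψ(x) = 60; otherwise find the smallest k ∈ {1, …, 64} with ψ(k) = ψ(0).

53

If ψ(s) = ψ(t), then 33s ≡ 33t (mod 65). Because gcd(33, 65) = 1, we may cancel 33 to get s ≡ t (mod 65).
Therefore ψ is injective.
We now compute 33⁻¹ mod 65 explicitly. Euclid's algorithm: 65 = 1·33 + 32, 33 = 1·32 + 1; back-substituting gives 1 = 2·33 − 1·65, so 33⁻¹ ≡ 2 (mod 65).
Since ψ is injective, we compute ψ⁻¹(60): solve 33x + 1 ≡ 60 (mod 65), i.e. 33x ≡ 59 (mod 65).
Multiplying by 33⁻¹ = 2 gives x ≡ 2·59 = 118 = 1·65 + 53 ≡ 53 (mod 65).
Check: ψ(53) = 33·53 + 1 = 1750 = 26·65 + 60 ≡ 60 (mod 65).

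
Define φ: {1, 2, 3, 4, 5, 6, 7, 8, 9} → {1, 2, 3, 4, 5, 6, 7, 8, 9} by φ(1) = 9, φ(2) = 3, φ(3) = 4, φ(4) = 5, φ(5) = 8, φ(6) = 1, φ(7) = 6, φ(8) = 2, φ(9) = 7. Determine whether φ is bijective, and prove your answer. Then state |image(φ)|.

9

The values 9, 3, 4, 5, 8, 1, 6, 2, 7 are a permutation of {1, 2, 3, 4, 5, 6, 7, 8, 9}: each element appears exactly once.
So φ is injective and surjective, hence bijective.
The image of φ is {1, 2, 3, 4, 5, 6, 7, 8, 9}, which has 9 elements.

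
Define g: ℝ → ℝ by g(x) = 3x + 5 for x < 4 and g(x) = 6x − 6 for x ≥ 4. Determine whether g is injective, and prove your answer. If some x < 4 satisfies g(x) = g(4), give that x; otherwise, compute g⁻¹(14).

3

Both pieces are strictly increasing (slopes 3 and 6), so each is injective on its own interval.
The left piece maps (−∞, 4) onto (−∞, 17); the right piece maps [4, ∞) onto [18, ∞).
These images are disjoint, so no value is attained by both pieces. So g is injective.
Because the two images are disjoint, no x < 4 has g(x) = g(4), so we compute g⁻¹(14): 14 lies in (−∞, 17), so solve 3x + 5 = 14: x = (14 − 5)/3 = 3.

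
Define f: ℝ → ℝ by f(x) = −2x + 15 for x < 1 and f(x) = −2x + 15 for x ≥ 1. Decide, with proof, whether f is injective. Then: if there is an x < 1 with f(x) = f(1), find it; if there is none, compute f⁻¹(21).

-3

Both pieces are strictly decreasing (slopes −2 and −2), so each is injective on its own interval.
The left piece maps (−∞, 1) onto (13, ∞); the right piece maps [1, ∞) onto (−∞, 13].
These images are disjoint, so no value is attained by both pieces. So f is injective.
Because the two images are disjoint, no x < 1 has f(x) = f(1), so we compute f⁻¹(21): 21 lies in (13, ∞), so solve −2x + 15 = 21: x = (21 − 15)/(−2) = −3.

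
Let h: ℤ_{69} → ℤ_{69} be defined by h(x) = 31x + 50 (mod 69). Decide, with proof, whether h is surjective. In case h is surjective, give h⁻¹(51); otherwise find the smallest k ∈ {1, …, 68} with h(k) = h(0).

Since gcd(31, 69) = 1, 31 is invertible modulo 69. Euclid's algorithm: 69 = 2·31 + 7, 31 = 4·7 + 3, 7 = 2·3 + 1; back-substituting gives 1 = 49·31 − 22·69, so 31⁻¹ ≡ 49 (mod 69).
For any y ∈ ℤ_{69}, x = 49(y − 50) mod 69 satisfies h(x) = 31·49(y − 50) + 50 ≡ y (since 31·49 ≡ 1 mod 69). So every y has a preimage.
Therefore h is surjective.
Since h is surjective, we compute h⁻¹(51): solve 31x + 50 ≡ 51 (mod 69), i.e. 31x ≡ 1 (mod 69).
Multiplying by 31⁻¹ = 49 gives x ≡ 49·1 = 49 ≡ 49 (mod 69).
Check: h(49) = 31·49 + 50 = 1569 = 22·69 + 51 ≡ 51 (mod 69).

49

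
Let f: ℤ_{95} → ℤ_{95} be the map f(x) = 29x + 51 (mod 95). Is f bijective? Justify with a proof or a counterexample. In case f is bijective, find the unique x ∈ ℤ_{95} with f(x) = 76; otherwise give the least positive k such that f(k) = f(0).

Recall: f is injective if f(u) = f(v) implies u = v.
Suppose f(u) = f(v) in ℤ_{95}. Then 29u + 51 ≡ 29v + 51 (mod 95), hence 29(u − v) ≡ 0 (mod 95).
Since gcd(29, 95) = 1, 29 is invertible modulo 95, so u − v ≡ 0 (mod 95), i.e. u = v.
We now compute 29⁻¹ mod 95 explicitly. Euclid's algorithm: 95 = 3·29 + 8, 29 = 3·8 + 5, 8 = 1·5 + 3, 5 = 1·3 + 2, 3 = 1·2 + 1; back-substituting gives 1 = 59·29 − 18·95, so 29⁻¹ ≡ 59 (mod 95).
Then y ↦ 59(y − 51) is a two-sided inverse to f, so every y ∈ ℤ_{95} has a preimage.
Thus f is bijective.
Since f is bijective, we compute f⁻¹(76): solve 29x + 51 ≡ 76 (mod 95), i.e. 29x ≡ 25 (mod 95).
Multiplying by 29⁻¹ = 59 gives x ≡ 59·25 = 1475 = 15·95 + 50 ≡ 50 (mod 95).
Check: f(50) = 29·50 + 51 = 1501 = 15·95 + 76 ≡ 76 (mod 95).

50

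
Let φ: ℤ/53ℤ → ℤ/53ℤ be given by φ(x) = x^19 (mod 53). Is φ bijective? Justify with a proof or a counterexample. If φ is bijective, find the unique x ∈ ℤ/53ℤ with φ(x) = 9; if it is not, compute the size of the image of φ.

17

Since 53 is prime, the nonzero elements of ℤ/53ℤ form a cyclic group of order 52.
As gcd(19, 52) = 1, raising to the 19th power is a bijection on this group: if a^19 ≡ b^19 then (ab^{−1})^19 = 1, and the only element of order dividing gcd(19, 52) = 1 is 1, so a = b.
With φ(0) = 0 this makes φ injective on all of ℤ/53ℤ, hence bijective (finite equal-size domain and codomain). In particular φ is bijective.
Since φ is bijective, we find the preimage of 9. The inverse of x ↦ x^19 on (ℤ/53ℤ)^× is x ↦ x^11, because 19·11 = 209 = 4·52 + 1 ≡ 1 (mod 52) and x^{52} = 1 for x ≠ 0 (Fermat). So φ⁻¹(9) = 9^11 mod 53.
Repeated squaring mod 53: 9^1 ≡ 9, 9^2 ≡ 9² = 81 ≡ 28, 9^4 ≡ 28² = 784 ≡ 42, 9^8 ≡ 42² = 1764 ≡ 15. Since 11 = 8 + 2 + 1, 9^11 ≡ 15·28·9: 15·28 = 420 ≡ 49, then 49·9 = 441 ≡ 17. So 9^11 ≡ 17 (mod 53).
Hence φ⁻¹(9) = 17.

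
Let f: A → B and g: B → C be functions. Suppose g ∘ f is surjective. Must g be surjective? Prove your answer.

Let c ∈ C. Since g ∘ f is surjective, some a ∈ A has g(f(a)) = c. Then b = f(a) ∈ B satisfies g(b) = c. So g is surjective.

surjective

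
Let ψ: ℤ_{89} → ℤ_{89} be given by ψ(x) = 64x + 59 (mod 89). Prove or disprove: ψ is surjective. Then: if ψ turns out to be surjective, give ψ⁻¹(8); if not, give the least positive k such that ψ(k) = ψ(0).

59

Since gcd(64, 89) = 1, 64 is invertible modulo 89. Euclid's algorithm: 89 = 1·64 + 25, 64 = 2·25 + 14, 25 = 1·14 + 11, 14 = 1·11 + 3, 11 = 3·3 + 2, 3 = 1·2 + 1; back-substituting gives 1 = 32·64 − 23·89, so 64⁻¹ ≡ 32 (mod 89).
Then y ↦ 32(y − 59) is a two-sided inverse to ψ, so every y ∈ ℤ_{89} has a preimage.
Hence ψ is surjective.
Since ψ is surjective, we find ψ⁻¹(8): we need 64x ≡ 8 − 59 ≡ 38 (mod 89). Using 64⁻¹ = 32: x ≡ 32·38 = 1216 = 13·89 + 59, so x = 59.
Check: ψ(59) = 64·59 + 59 = 3835 = 43·89 + 8 ≡ 8 (mod 89).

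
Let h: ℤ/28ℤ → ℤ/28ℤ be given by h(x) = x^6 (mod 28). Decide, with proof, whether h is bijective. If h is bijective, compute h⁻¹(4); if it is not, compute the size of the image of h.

4

h(1) = 1^6 = 1.
h(3): Repeated squaring mod 28: 3^1 ≡ 3, 3^2 ≡ 3² = 9, 3^4 ≡ 9² = 81 ≡ 25. Since 6 = 4 + 2, 3^6 ≡ 25·9: 25·9 = 225 ≡ 1. So 3^6 ≡ 1 (mod 28).
So h(1) = h(3) = 1 while 1 ≠ 3, so h is not injective, hence not bijective.
Since h is not bijective, we determine |image(h)|. Computing x^6 mod 28 for each x (by repeated squaring, reducing mod 28 at every step), the values h(0), h(1), …, h(27) are: 0, 1, 8, 1, 8, 1, 8, 21, 8, 1, 8, 1, 8, 1, 0, 1, 8, 1, 8, 1, 8, 21, 8, 1, 8, 1, 8, 1.
The distinct values are {0, 1, 8, 21}; there are 4 of them.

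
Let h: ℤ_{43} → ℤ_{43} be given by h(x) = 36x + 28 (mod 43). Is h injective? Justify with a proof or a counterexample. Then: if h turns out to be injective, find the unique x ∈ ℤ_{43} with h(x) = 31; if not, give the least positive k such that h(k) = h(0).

18

Recall: h is injective when h(s) = h(t) forces s = t.
If h(s) = h(t), then 36s ≡ 36t (mod 43). Because gcd(36, 43) = 1, we may cancel 36 to get s ≡ t (mod 43).
Thus h is injective.
We now compute 36⁻¹ mod 43 explicitly. Euclid's algorithm: 43 = 1·36 + 7, 36 = 5·7 + 1; back-substituting gives 1 = 6·36 − 5·43, so 36⁻¹ ≡ 6 (mod 43).
Since h is injective, we find h⁻¹(31): we need 36x ≡ 31 − 28 ≡ 3 (mod 43). Using 36⁻¹ = 6: x ≡ 6·3 = 18, so x = 18.
Check: h(18) = 36·18 + 28 = 676 = 15·43 + 31 ≡ 31 (mod 43).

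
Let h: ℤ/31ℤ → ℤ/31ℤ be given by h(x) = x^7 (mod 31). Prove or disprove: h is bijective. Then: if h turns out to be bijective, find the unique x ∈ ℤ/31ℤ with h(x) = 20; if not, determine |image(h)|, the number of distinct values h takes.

10

Since 31 is prime, the nonzero elements of ℤ/31ℤ form a cyclic group of order 30.
As gcd(7, 30) = 1, raising to the 7th power is a bijection on this group: if x_1^7 ≡ x_2^7 then (x_1x_2^{−1})^7 = 1, and the only element of order dividing gcd(7, 30) = 1 is 1, so x_1 = x_2.
With h(0) = 0 this makes h injective on all of ℤ/31ℤ, hence bijective (finite equal-size domain and codomain). In particular h is bijective.
Since h is bijective, we find the preimage of 20. The inverse of x ↦ x^7 on (ℤ/31ℤ)^× is x ↦ x^13, because 7·13 = 91 = 3·30 + 1 ≡ 1 (mod 30) and x^{30} = 1 for x ≠ 0 (Fermat). So h⁻¹(20) = 20^13 mod 31.
Repeated squaring mod 31: 20^1 ≡ 20, 20^2 ≡ 20² = 400 ≡ 28, 20^4 ≡ 28² = 784 ≡ 9, 20^8 ≡ 9² = 81 ≡ 19. Since 13 = 8 + 4 + 1, 20^13 ≡ 19·9·20: 19·9 = 171 ≡ 16, then 16·20 = 320 ≡ 10. So 20^13 ≡ 10 (mod 31).
Hence h⁻¹(20) = 10.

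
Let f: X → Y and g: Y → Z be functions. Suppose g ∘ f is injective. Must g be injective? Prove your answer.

No. Take X = {0}, Y = {0, 1, 2, 3}, Z = {0, 1, 2, 3}, f(a) = a for each a ∈ X, and g(b) = 2 if b ∈ {2, 3} else g(b) = b.
Then g ∘ f = f is injective (X ⊂ Y and f is the inclusion), but g(2) = g(3) = 2 with 2 ≠ 3, so g is not injective.

not injective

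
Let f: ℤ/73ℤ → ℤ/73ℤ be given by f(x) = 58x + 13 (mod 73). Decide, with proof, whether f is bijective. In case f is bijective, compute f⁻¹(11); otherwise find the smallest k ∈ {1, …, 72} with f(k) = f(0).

If f(s) = f(t), then 58s ≡ 58t (mod 73). Because gcd(58, 73) = 1, we may cancel 58 to get s ≡ t (mod 73).
We now compute 58⁻¹ mod 73 explicitly. Euclid's algorithm: 73 = 1·58 + 15, 58 = 3·15 + 13, 15 = 1·13 + 2, 13 = 6·2 + 1; back-substituting gives 1 = 34·58 − 27·73, so 58⁻¹ ≡ 34 (mod 73).
For any y ∈ ℤ/73ℤ, x = 34(y − 13) mod 73 satisfies f(x) = 58·34(y − 13) + 13 ≡ y (since 58·34 ≡ 1 mod 73). So every y has a preimage.
Therefore f is bijective.
Since f is bijective, we find f⁻¹(11): we need 58x ≡ 11 − 13 ≡ 71 (mod 73). Using 58⁻¹ = 34: x ≡ 34·71 = 2414 = 33·73 + 5, so x = 5.
Check: f(5) = 58·5 + 13 = 303 = 4·73 + 11 ≡ 11 (mod 73).

5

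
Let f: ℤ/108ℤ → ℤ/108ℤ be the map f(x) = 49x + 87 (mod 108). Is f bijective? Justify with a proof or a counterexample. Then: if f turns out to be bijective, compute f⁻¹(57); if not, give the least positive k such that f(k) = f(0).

6

Recall that f is injective if f(s) = f(t) implies s = t.
Suppose f(s) = f(t) in ℤ/108ℤ. Then 49s + 87 ≡ 49t + 87 (mod 108), hence 49(s − t) ≡ 0 (mod 108).
Since gcd(49, 108) = 1, 49 is invertible modulo 108, thus s − t ≡ 0 (mod 108), i.e. s = t.
We now compute 49⁻¹ mod 108 explicitly. Euclid's algorithm: 108 = 2·49 + 10, 49 = 4·10 + 9, 10 = 1·9 + 1; back-substituting gives 1 = 97·49 − 44·108, so 49⁻¹ ≡ 97 (mod 108).
Then y ↦ 97(y − 87) is a two-sided inverse to f, so every y ∈ ℤ/108ℤ has a preimage.
Hence f is bijective.
Since f is bijective, we find f⁻¹(57): we need 49x ≡ 57 − 87 ≡ 78 (mod 108). Using 49⁻¹ = 97: x ≡ 97·78 = 7566 = 70·108 + 6, so x = 6.
Check: f(6) = 49·6 + 87 = 381 = 3·108 + 57 ≡ 57 (mod 108).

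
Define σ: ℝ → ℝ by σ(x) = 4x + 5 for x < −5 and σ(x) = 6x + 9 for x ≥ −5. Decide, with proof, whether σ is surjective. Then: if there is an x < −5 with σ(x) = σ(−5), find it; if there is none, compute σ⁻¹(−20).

Both pieces are strictly increasing (slopes 4 and 6), so each is injective on its own interval.
The left piece maps (−∞, −5) onto (−∞, −15); the right piece maps [−5, ∞) onto [−21, ∞).
The union (−∞, −15) ∪ [−21, ∞) covers ℝ, so σ is surjective.
For the follow-up: the images overlap, so an x < −5 with σ(x) = σ(−5) exists. σ(−5) = −21; solving 4x + 5 = −21 for x < −5 gives x = (−21 − 5)/4 = −13/2.

-13/2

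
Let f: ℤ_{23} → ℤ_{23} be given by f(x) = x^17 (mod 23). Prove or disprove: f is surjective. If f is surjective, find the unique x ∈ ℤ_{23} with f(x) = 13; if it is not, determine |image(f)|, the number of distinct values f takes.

8

Since 23 is prime, the nonzero elements of ℤ_{23} form a cyclic group of order 22.
As gcd(17, 22) = 1, raising to the 17th power is a bijection on this group: if a^17 ≡ b^17 then (ab^{−1})^17 = 1, and the only element of order dividing gcd(17, 22) = 1 is 1, so a = b.
With f(0) = 0 this makes f injective on all of ℤ_{23}, hence bijective (finite equal-size domain and codomain). In particular f is surjective.
Since f is surjective, we find the preimage of 13. The inverse of x ↦ x^17 on (ℤ_{23})^× is x ↦ x^13, because 17·13 = 221 = 10·22 + 1 ≡ 1 (mod 22) and x^{22} = 1 for x ≠ 0 (Fermat). So f⁻¹(13) = 13^13 mod 23.
Repeated squaring mod 23: 13^1 ≡ 13, 13^2 ≡ 13² = 169 ≡ 8, 13^4 ≡ 8² = 64 ≡ 18, 13^8 ≡ 18² = 324 ≡ 2. Since 13 = 8 + 4 + 1, 13^13 ≡ 2·18·13: 2·18 = 36 ≡ 13, then 13·13 = 169 ≡ 8. So 13^13 ≡ 8 (mod 23).
Hence f⁻¹(13) = 8.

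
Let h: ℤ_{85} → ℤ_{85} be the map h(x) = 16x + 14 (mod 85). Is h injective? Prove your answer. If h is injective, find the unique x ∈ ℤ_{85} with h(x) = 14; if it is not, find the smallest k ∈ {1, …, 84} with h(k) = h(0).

0

If h(a) = h(b), then 16a ≡ 16b (mod 85). Because gcd(16, 85) = 1, we may cancel 16 to get a ≡ b (mod 85).
Thus h is injective.
We now compute 16⁻¹ mod 85 explicitly. Euclid's algorithm: 85 = 5·16 + 5, 16 = 3·5 + 1; back-substituting gives 1 = 16·16 − 3·85, so 16⁻¹ ≡ 16 (mod 85).
Since h is injective, we find h⁻¹(14): we need 16x ≡ 14 − 14 ≡ 0 (mod 85). Using 16⁻¹ = 16: x ≡ 16·0 = 0, so x = 0.
Check: h(0) = 16·0 + 14 = 14 ≡ 14 (mod 85).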